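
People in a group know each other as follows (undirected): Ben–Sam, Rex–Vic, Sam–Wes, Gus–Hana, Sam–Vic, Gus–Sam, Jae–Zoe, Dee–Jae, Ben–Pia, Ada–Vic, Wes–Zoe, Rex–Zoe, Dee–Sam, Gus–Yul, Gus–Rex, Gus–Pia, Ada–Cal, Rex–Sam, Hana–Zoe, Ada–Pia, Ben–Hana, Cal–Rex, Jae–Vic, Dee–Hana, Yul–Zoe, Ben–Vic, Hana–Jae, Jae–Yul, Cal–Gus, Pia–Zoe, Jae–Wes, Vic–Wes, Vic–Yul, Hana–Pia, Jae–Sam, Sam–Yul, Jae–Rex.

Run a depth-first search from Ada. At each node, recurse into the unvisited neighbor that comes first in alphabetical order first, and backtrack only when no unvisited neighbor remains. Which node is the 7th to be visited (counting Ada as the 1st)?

Zoe

Visit Ada
Ada → Cal
Cal → Gus
Gus → Hana
Hana → Ben
Ben → Pia
Pia → Zoe
Zoe → Jae
Jae → Dee
Dee → Sam
Sam → Rex
Rex → Vic
Vic → Wes
Vic → Yul

Visit order: Ada, Cal, Gus, Hana, Ben, Pia, Zoe, Jae, Dee, Sam, Rex, Vic, Wes, Yul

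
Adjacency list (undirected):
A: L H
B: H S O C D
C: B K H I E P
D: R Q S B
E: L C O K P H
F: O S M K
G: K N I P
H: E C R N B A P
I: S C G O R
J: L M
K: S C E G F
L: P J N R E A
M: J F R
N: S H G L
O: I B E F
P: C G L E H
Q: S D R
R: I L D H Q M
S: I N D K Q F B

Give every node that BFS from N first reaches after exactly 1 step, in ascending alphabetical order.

G, H, L, S

Level 0: N
Level 1: G, H, L, S
Level 2: A, B, C, D, E, F, I, J, K, P, Q, R
Level 3: M, O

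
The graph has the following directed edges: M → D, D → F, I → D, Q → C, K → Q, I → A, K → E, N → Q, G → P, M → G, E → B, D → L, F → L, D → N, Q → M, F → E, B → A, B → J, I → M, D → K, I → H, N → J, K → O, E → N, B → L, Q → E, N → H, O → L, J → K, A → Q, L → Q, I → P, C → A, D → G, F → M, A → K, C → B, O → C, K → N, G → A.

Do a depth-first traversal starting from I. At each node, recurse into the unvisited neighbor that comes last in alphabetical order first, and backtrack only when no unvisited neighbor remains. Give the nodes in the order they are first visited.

Visit I
I → P
I → M
M → G
G → A
A → Q
Q → E
E → N
N → J
J → K
K → O
O → L
O → C
C → B
N → H
M → D
D → F

I → P → M → G → A → Q → E → N → J → K → O → L → C → B → H → D → F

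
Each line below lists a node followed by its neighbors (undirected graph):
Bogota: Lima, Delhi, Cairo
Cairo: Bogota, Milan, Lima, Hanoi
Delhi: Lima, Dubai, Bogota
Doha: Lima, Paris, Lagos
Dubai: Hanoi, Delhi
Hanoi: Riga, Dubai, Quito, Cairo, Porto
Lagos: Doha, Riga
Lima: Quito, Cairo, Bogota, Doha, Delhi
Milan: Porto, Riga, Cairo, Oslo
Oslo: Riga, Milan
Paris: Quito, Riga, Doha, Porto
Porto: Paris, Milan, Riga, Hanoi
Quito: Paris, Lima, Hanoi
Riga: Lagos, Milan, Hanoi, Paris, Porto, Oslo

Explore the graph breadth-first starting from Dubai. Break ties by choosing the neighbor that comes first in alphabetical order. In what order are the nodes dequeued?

Dubai → Delhi → Hanoi → Bogota → Lima → Cairo → Porto → Quito → Riga → Doha → Milan → Paris → Lagos → Oslo

Visit Dubai; enqueue Delhi, Hanoi → queue [Delhi, Hanoi]
Visit Delhi; enqueue Bogota, Lima → queue [Hanoi, Bogota, Lima]
Visit Hanoi; enqueue Cairo, Porto, Quito, Riga → queue [Bogota, Lima, Cairo, Porto, Quito, Riga]
Visit Bogota → queue [Lima, Cairo, Porto, Quito, Riga]
Visit Lima; enqueue Doha → queue [Cairo, Porto, Quito, Riga, Doha]
Visit Cairo; enqueue Milan → queue [Porto, Quito, Riga, Doha, Milan]
Visit Porto; enqueue Paris → queue [Quito, Riga, Doha, Milan, Paris]
Visit Quito → queue [Riga, Doha, Milan, Paris]
Visit Riga; enqueue Lagos, Oslo → queue [Doha, Milan, Paris, Lagos, Oslo]
Visit Doha → queue [Milan, Paris, Lagos, Oslo]
Visit Milan → queue [Paris, Lagos, Oslo]
Visit Paris → queue [Lagos, Oslo]
Visit Lagos → queue [Oslo]
Visit Oslo → queue []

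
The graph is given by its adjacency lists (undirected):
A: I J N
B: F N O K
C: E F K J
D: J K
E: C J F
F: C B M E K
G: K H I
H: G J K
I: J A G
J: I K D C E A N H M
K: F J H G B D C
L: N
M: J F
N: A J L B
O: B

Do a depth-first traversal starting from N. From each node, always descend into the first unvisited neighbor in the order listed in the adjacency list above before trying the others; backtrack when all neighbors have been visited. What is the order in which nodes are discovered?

Visit N
N → A
A → I
I → J
J → K
K → F
F → C
C → E
F → B
B → O
F → M
K → H
H → G
K → D
N → L

N, A, I, J, K, F, C, E, B, O, M, H, G, D, L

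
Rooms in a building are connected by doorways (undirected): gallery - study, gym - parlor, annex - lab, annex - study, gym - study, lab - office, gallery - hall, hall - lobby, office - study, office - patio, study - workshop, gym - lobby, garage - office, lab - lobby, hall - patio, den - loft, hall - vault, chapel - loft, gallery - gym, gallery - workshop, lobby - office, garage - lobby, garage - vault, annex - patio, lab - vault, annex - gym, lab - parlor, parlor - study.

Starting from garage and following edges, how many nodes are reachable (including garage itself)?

13

BFS from garage visits: garage, vault, office, lobby, lab, hall, study, patio, gym, parlor, annex, gallery, workshop
Reachable nodes: 13 of 16 total.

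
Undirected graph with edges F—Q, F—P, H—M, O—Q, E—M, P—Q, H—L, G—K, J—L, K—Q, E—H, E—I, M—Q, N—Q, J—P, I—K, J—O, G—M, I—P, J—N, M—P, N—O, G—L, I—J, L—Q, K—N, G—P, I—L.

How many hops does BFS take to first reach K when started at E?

Level 0: E
Level 1: H, I, M
Level 2: G, J, K, L, P, Q
Level 3: F, N, O
K first appears at level 2.

2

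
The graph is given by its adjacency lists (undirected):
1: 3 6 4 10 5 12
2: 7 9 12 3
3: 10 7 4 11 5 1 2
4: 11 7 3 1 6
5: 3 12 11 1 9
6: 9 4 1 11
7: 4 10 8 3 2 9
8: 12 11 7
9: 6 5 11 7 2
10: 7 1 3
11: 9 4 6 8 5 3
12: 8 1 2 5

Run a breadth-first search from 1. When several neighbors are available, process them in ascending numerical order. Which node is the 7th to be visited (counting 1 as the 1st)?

12

Visit 1; enqueue 3, 4, 5, 6, 10, 12 → queue [3, 4, 5, 6, 10, 12]
Visit 3; enqueue 2, 7, 11 → queue [4, 5, 6, 10, 12, 2, 7, 11]
Visit 4 → queue [5, 6, 10, 12, 2, 7, 11]
Visit 5; enqueue 9 → queue [6, 10, 12, 2, 7, 11, 9]
Visit 6 → queue [10, 12, 2, 7, 11, 9]
Visit 10 → queue [12, 2, 7, 11, 9]
Visit 12; enqueue 8 → queue [2, 7, 11, 9, 8]
Visit 2 → queue [7, 11, 9, 8]
Visit 7 → queue [11, 9, 8]
Visit 11 → queue [9, 8]
Visit 9 → queue [8]
Visit 8 → queue []

Visit order: 1, 3, 4, 5, 6, 10, 12, 2, 7, 11, 9, 8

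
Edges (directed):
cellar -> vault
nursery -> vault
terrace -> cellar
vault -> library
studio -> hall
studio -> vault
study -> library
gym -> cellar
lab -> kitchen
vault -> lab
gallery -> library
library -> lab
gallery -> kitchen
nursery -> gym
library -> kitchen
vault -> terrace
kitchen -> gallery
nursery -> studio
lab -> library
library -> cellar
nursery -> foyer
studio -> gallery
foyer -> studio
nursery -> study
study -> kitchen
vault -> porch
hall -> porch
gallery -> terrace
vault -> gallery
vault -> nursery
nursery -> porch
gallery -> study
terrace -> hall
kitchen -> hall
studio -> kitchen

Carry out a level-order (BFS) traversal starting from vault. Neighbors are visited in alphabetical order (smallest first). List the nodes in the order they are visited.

Visit vault; enqueue gallery, lab, library, nursery, porch, terrace → queue [gallery, lab, library, nursery, porch, terrace]
Visit gallery; enqueue kitchen, study → queue [lab, library, nursery, porch, terrace, kitchen, study]
Visit lab → queue [library, nursery, porch, terrace, kitchen, study]
Visit library; enqueue cellar → queue [nursery, porch, terrace, kitchen, study, cellar]
Visit nursery; enqueue foyer, gym, studio → queue [porch, terrace, kitchen, study, cellar, foyer, gym, studio]
Visit porch → queue [terrace, kitchen, study, cellar, foyer, gym, studio]
Visit terrace; enqueue hall → queue [kitchen, study, cellar, foyer, gym, studio, hall]
Visit kitchen → queue [study, cellar, foyer, gym, studio, hall]
Visit study → queue [cellar, foyer, gym, studio, hall]
Visit cellar → queue [foyer, gym, studio, hall]
Visit foyer → queue [gym, studio, hall]
Visit gym → queue [studio, hall]
Visit studio → queue [hall]
Visit hall → queue []

vault → gallery → lab → library → nursery → porch → terrace → kitchen → study → cellar → foyer → gym → studio → hall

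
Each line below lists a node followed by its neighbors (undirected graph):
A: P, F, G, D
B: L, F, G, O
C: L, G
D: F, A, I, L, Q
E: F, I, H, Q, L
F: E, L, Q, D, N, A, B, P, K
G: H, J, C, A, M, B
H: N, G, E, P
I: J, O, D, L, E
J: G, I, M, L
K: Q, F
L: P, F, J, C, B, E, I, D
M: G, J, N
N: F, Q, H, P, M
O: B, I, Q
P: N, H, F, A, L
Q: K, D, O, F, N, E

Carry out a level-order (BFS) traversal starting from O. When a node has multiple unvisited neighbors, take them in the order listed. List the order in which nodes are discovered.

O, B, I, Q, L, F, G, J, D, E, K, N, P, C, A, H, M

Visit O; enqueue B, I, Q → queue [B, I, Q]
Visit B; enqueue L, F, G → queue [I, Q, L, F, G]
Visit I; enqueue J, D, E → queue [Q, L, F, G, J, D, E]
Visit Q; enqueue K, N → queue [L, F, G, J, D, E, K, N]
Visit L; enqueue P, C → queue [F, G, J, D, E, K, N, P, C]
Visit F; enqueue A → queue [G, J, D, E, K, N, P, C, A]
Visit G; enqueue H, M → queue [J, D, E, K, N, P, C, A, H, M]
Visit J → queue [D, E, K, N, P, C, A, H, M]
Visit D → queue [E, K, N, P, C, A, H, M]
Visit E → queue [K, N, P, C, A, H, M]
Visit K → queue [N, P, C, A, H, M]
Visit N → queue [P, C, A, H, M]
Visit P → queue [C, A, H, M]
Visit C → queue [A, H, M]
Visit A → queue [H, M]
Visit H → queue [M]
Visit M → queue []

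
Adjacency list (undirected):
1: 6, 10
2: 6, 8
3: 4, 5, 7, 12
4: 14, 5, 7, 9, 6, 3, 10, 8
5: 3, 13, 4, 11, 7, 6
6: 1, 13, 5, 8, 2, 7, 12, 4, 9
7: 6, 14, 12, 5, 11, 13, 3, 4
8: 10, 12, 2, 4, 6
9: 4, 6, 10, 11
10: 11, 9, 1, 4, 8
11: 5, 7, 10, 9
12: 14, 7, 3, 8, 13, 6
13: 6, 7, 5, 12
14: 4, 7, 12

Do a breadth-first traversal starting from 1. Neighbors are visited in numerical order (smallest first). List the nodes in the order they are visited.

1, 6, 10, 2, 4, 5, 7, 8, 9, 12, 13, 11, 3, 14

Visit 1; enqueue 6, 10 → queue [6, 10]
Visit 6; enqueue 2, 4, 5, 7, 8, 9, 12, 13 → queue [10, 2, 4, 5, 7, 8, 9, 12, 13]
Visit 10; enqueue 11 → queue [2, 4, 5, 7, 8, 9, 12, 13, 11]
Visit 2 → queue [4, 5, 7, 8, 9, 12, 13, 11]
Visit 4; enqueue 3, 14 → queue [5, 7, 8, 9, 12, 13, 11, 3, 14]
Visit 5 → queue [7, 8, 9, 12, 13, 11, 3, 14]
Visit 7 → queue [8, 9, 12, 13, 11, 3, 14]
Visit 8 → queue [9, 12, 13, 11, 3, 14]
Visit 9 → queue [12, 13, 11, 3, 14]
Visit 12 → queue [13, 11, 3, 14]
Visit 13 → queue [11, 3, 14]
Visit 11 → queue [3, 14]
Visit 3 → queue [14]
Visit 14 → queue []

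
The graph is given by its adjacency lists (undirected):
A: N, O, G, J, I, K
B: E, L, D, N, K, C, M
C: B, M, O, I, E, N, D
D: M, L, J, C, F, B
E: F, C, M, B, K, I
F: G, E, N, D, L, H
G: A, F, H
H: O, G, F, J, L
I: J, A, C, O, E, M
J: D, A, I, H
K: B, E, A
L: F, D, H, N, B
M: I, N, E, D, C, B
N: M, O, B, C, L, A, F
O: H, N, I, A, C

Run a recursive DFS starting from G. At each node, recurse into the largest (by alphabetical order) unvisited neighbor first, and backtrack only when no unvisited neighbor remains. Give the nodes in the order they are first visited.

G H O N M I J D L F E K B C A

Visit G
G → H
H → O
O → N
N → M
M → I
I → J
J → D
D → L
L → F
F → E
E → K
K → B
B → C
K → A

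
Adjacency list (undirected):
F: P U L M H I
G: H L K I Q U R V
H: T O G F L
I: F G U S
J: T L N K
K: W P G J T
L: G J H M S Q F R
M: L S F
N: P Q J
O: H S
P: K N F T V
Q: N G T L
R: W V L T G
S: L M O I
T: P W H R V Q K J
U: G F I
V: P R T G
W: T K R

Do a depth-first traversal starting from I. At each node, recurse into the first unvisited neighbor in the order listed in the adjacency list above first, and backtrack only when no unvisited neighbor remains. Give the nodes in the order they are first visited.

I, F, P, K, W, T, H, O, S, L, G, Q, N, J, U, R, V, M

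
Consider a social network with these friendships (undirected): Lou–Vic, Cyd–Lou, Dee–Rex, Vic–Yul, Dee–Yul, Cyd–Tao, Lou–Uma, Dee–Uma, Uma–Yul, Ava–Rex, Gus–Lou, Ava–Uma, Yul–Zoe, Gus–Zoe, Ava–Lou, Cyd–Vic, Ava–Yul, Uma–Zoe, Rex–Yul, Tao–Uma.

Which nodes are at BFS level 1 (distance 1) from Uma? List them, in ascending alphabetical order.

Ava, Dee, Lou, Tao, Yul, Zoe

Level 0: Uma
Level 1: Ava, Dee, Lou, Tao, Yul, Zoe
Level 2: Cyd, Gus, Rex, Vic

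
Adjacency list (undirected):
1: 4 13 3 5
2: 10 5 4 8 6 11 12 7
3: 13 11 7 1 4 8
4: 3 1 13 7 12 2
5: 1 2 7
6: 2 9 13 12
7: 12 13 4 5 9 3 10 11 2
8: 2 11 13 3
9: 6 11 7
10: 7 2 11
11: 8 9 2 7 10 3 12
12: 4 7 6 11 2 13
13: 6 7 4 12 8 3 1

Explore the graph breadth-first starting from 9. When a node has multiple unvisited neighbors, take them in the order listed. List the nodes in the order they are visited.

9 6 11 7 2 13 12 8 10 3 4 5 1

Visit 9; enqueue 6, 11, 7 → queue [6, 11, 7]
Visit 6; enqueue 2, 13, 12 → queue [11, 7, 2, 13, 12]
Visit 11; enqueue 8, 10, 3 → queue [7, 2, 13, 12, 8, 10, 3]
Visit 7; enqueue 4, 5 → queue [2, 13, 12, 8, 10, 3, 4, 5]
Visit 2 → queue [13, 12, 8, 10, 3, 4, 5]
Visit 13; enqueue 1 → queue [12, 8, 10, 3, 4, 5, 1]
Visit 12 → queue [8, 10, 3, 4, 5, 1]
Visit 8 → queue [10, 3, 4, 5, 1]
Visit 10 → queue [3, 4, 5, 1]
Visit 3 → queue [4, 5, 1]
Visit 4 → queue [5, 1]
Visit 5 → queue [1]
Visit 1 → queue []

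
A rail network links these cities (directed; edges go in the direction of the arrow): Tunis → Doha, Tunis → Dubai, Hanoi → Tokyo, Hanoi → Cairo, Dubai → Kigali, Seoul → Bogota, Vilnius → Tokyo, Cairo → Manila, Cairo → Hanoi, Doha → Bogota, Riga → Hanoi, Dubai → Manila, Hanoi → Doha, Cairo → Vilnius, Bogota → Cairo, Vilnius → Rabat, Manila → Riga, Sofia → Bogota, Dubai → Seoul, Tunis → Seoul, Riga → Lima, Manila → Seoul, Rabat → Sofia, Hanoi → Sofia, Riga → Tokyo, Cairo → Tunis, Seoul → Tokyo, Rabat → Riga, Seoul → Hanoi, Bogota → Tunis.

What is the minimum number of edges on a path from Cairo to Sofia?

2

Level 0: Cairo
Level 1: Hanoi, Manila, Tunis, Vilnius
Level 2: Doha, Dubai, Rabat, Riga, Seoul, Sofia, Tokyo
Level 3: Bogota, Kigali, Lima
Sofia first appears at level 2.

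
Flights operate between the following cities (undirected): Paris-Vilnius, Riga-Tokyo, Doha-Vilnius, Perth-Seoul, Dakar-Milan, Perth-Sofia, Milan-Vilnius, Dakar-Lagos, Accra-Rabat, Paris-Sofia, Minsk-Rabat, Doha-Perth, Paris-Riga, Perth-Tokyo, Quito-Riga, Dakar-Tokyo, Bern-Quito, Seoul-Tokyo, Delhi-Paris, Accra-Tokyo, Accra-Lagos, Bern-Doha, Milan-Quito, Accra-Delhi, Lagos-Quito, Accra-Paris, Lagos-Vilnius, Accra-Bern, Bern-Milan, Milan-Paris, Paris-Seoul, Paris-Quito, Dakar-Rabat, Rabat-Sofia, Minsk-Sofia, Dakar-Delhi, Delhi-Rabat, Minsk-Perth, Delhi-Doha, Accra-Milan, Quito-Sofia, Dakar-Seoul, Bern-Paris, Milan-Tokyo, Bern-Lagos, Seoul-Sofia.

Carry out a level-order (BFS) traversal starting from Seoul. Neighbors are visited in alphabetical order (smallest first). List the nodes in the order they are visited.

Visit Seoul; enqueue Dakar, Paris, Perth, Sofia, Tokyo → queue [Dakar, Paris, Perth, Sofia, Tokyo]
Visit Dakar; enqueue Delhi, Lagos, Milan, Rabat → queue [Paris, Perth, Sofia, Tokyo, Delhi, Lagos, Milan, Rabat]
Visit Paris; enqueue Accra, Bern, Quito, Riga, Vilnius → queue [Perth, Sofia, Tokyo, Delhi, Lagos, Milan, Rabat, Accra, Bern, Quito, Riga, Vilnius]
Visit Perth; enqueue Doha, Minsk → queue [Sofia, Tokyo, Delhi, Lagos, Milan, Rabat, Accra, Bern, Quito, Riga, Vilnius, Doha, Minsk]
Visit Sofia → queue [Tokyo, Delhi, Lagos, Milan, Rabat, Accra, Bern, Quito, Riga, Vilnius, Doha, Minsk]
Visit Tokyo → queue [Delhi, Lagos, Milan, Rabat, Accra, Bern, Quito, Riga, Vilnius, Doha, Minsk]
Visit Delhi → queue [Lagos, Milan, Rabat, Accra, Bern, Quito, Riga, Vilnius, Doha, Minsk]
Visit Lagos → queue [Milan, Rabat, Accra, Bern, Quito, Riga, Vilnius, Doha, Minsk]
Visit Milan → queue [Rabat, Accra, Bern, Quito, Riga, Vilnius, Doha, Minsk]
Visit Rabat → queue [Accra, Bern, Quito, Riga, Vilnius, Doha, Minsk]
Visit Accra → queue [Bern, Quito, Riga, Vilnius, Doha, Minsk]
Visit Bern → queue [Quito, Riga, Vilnius, Doha, Minsk]
Visit Quito → queue [Riga, Vilnius, Doha, Minsk]
Visit Riga → queue [Vilnius, Doha, Minsk]
Visit Vilnius → queue [Doha, Minsk]
Visit Doha → queue [Minsk]
Visit Minsk → queue []

Seoul → Dakar → Paris → Perth → Sofia → Tokyo → Delhi → Lagos → Milan → Rabat → Accra → Bern → Quito → Riga → Vilnius → Doha → Minsk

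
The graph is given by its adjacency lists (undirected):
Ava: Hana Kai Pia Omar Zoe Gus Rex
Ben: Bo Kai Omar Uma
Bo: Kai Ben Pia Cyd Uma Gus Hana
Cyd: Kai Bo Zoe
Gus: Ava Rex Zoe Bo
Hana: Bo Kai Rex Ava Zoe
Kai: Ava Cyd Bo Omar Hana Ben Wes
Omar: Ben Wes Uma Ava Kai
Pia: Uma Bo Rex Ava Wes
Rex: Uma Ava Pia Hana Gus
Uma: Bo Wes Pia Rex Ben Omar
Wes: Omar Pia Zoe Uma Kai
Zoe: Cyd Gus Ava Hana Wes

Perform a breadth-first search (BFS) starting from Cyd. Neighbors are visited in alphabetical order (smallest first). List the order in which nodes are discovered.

Visit Cyd; enqueue Bo, Kai, Zoe → queue [Bo, Kai, Zoe]
Visit Bo; enqueue Ben, Gus, Hana, Pia, Uma → queue [Kai, Zoe, Ben, Gus, Hana, Pia, Uma]
Visit Kai; enqueue Ava, Omar, Wes → queue [Zoe, Ben, Gus, Hana, Pia, Uma, Ava, Omar, Wes]
Visit Zoe → queue [Ben, Gus, Hana, Pia, Uma, Ava, Omar, Wes]
Visit Ben → queue [Gus, Hana, Pia, Uma, Ava, Omar, Wes]
Visit Gus; enqueue Rex → queue [Hana, Pia, Uma, Ava, Omar, Wes, Rex]
Visit Hana → queue [Pia, Uma, Ava, Omar, Wes, Rex]
Visit Pia → queue [Uma, Ava, Omar, Wes, Rex]
Visit Uma → queue [Ava, Omar, Wes, Rex]
Visit Ava → queue [Omar, Wes, Rex]
Visit Omar → queue [Wes, Rex]
Visit Wes → queue [Rex]
Visit Rex → queue []

Cyd, Bo, Kai, Zoe, Ben, Gus, Hana, Pia, Uma, Ava, Omar, Wes, Rex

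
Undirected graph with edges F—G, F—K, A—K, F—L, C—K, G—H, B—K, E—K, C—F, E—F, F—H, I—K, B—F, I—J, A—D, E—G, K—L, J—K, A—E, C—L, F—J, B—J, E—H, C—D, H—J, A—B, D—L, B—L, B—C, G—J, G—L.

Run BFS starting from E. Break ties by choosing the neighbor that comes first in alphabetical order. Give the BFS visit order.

Visit E; enqueue A, F, G, H, K → queue [A, F, G, H, K]
Visit A; enqueue B, D → queue [F, G, H, K, B, D]
Visit F; enqueue C, J, L → queue [G, H, K, B, D, C, J, L]
Visit G → queue [H, K, B, D, C, J, L]
Visit H → queue [K, B, D, C, J, L]
Visit K; enqueue I → queue [B, D, C, J, L, I]
Visit B → queue [D, C, J, L, I]
Visit D → queue [C, J, L, I]
Visit C → queue [J, L, I]
Visit J → queue [L, I]
Visit L → queue [I]
Visit I → queue []

E, A, F, G, H, K, B, D, C, J, L, I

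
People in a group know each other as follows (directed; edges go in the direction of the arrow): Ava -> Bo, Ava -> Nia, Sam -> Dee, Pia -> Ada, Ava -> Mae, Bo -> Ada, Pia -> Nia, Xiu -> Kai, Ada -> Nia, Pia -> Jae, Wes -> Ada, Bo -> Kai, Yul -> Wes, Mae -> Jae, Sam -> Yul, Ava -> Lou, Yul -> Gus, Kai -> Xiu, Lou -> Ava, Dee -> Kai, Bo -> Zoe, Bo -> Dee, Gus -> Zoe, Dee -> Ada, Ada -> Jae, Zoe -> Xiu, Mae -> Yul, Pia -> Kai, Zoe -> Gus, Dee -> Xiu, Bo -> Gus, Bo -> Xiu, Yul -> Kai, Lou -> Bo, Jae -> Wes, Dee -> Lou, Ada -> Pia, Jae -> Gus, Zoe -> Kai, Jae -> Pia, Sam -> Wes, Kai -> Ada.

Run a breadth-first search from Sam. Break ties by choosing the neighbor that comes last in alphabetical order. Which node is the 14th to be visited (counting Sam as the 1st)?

Bo

Visit Sam; enqueue Yul, Wes, Dee → queue [Yul, Wes, Dee]
Visit Yul; enqueue Kai, Gus → queue [Wes, Dee, Kai, Gus]
Visit Wes; enqueue Ada → queue [Dee, Kai, Gus, Ada]
Visit Dee; enqueue Xiu, Lou → queue [Kai, Gus, Ada, Xiu, Lou]
Visit Kai → queue [Gus, Ada, Xiu, Lou]
Visit Gus; enqueue Zoe → queue [Ada, Xiu, Lou, Zoe]
Visit Ada; enqueue Pia, Nia, Jae → queue [Xiu, Lou, Zoe, Pia, Nia, Jae]
Visit Xiu → queue [Lou, Zoe, Pia, Nia, Jae]
Visit Lou; enqueue Bo, Ava → queue [Zoe, Pia, Nia, Jae, Bo, Ava]
Visit Zoe → queue [Pia, Nia, Jae, Bo, Ava]
Visit Pia → queue [Nia, Jae, Bo, Ava]
Visit Nia → queue [Jae, Bo, Ava]
Visit Jae → queue [Bo, Ava]
Visit Bo → queue [Ava]
Visit Ava; enqueue Mae → queue [Mae]
Visit Mae → queue []

Visit order: Sam, Yul, Wes, Dee, Kai, Gus, Ada, Xiu, Lou, Zoe, Pia, Nia, Jae, Bo, Ava, Mae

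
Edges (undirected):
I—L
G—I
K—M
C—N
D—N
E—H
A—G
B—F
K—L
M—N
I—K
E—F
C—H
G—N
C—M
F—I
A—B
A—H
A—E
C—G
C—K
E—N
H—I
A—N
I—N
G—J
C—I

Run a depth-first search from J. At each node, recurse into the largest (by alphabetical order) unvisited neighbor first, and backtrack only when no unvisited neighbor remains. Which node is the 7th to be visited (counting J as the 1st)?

I

Visit J
J → G
G → N
N → M
M → K
K → L
L → I
I → H
H → E
E → F
F → B
B → A
H → C
N → D

Visit order: J, G, N, M, K, L, I, H, E, F, B, A, C, D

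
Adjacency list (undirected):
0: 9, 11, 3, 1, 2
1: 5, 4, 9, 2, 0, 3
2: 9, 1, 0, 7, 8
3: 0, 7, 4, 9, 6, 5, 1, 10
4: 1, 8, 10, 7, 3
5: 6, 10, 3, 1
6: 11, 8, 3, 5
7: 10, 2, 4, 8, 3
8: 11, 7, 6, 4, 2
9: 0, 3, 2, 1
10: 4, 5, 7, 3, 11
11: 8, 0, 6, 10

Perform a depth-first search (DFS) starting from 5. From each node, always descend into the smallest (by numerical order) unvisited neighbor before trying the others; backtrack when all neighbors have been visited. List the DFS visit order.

Visit 5
5 → 1
1 → 0
0 → 2
2 → 7
7 → 3
3 → 4
4 → 8
8 → 6
6 → 11
11 → 10
3 → 9

5, 1, 0, 2, 7, 3, 4, 8, 6, 11, 10, 9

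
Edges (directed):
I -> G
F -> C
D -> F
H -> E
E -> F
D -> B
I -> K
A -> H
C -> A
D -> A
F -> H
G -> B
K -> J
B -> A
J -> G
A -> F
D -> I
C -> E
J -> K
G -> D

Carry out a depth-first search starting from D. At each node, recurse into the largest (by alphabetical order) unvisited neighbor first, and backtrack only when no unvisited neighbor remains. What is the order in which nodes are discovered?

D, I, K, J, G, B, A, H, E, F, C

Visit D
D → I
I → K
K → J
J → G
G → B
B → A
A → H
H → E
E → F
F → C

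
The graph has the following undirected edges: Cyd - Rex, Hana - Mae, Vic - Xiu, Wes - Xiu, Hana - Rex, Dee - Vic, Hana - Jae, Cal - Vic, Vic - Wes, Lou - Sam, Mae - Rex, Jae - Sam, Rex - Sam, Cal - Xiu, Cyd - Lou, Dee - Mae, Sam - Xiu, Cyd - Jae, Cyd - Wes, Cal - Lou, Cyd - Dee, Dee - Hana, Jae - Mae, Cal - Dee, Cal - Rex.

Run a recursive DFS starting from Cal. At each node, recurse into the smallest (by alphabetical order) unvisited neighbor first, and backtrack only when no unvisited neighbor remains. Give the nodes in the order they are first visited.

Cal → Dee → Cyd → Jae → Hana → Mae → Rex → Sam → Lou → Xiu → Vic → Wes

Visit Cal
Cal → Dee
Dee → Cyd
Cyd → Jae
Jae → Hana
Hana → Mae
Mae → Rex
Rex → Sam
Sam → Lou
Sam → Xiu
Xiu → Vic
Vic → Wes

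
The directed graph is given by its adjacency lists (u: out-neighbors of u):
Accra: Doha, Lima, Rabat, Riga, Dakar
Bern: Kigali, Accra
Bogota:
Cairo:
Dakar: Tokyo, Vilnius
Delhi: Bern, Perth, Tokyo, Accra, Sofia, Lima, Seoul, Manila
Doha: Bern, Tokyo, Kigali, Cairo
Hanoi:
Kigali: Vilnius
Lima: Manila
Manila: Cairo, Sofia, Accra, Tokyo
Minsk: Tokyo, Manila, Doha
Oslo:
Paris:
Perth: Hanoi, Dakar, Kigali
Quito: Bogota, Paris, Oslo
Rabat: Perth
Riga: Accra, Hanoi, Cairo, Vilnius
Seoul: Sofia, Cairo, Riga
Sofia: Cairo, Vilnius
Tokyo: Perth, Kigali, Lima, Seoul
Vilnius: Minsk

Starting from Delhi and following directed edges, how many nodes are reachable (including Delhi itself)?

BFS from Delhi visits: Delhi, Bern, Perth, Tokyo, Accra, Sofia, Lima, Seoul, Manila, Kigali, Hanoi, Dakar, Doha, Rabat, Riga, Cairo, Vilnius, Minsk
Reachable nodes: 18 of 22 total.

18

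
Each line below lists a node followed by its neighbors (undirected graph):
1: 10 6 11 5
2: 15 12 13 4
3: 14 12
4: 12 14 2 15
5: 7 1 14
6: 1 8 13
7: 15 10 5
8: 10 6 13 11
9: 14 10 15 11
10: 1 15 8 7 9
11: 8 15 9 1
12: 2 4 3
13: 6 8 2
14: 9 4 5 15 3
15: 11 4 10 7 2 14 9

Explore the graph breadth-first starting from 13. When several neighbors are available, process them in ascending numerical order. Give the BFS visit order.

Visit 13; enqueue 2, 6, 8 → queue [2, 6, 8]
Visit 2; enqueue 4, 12, 15 → queue [6, 8, 4, 12, 15]
Visit 6; enqueue 1 → queue [8, 4, 12, 15, 1]
Visit 8; enqueue 10, 11 → queue [4, 12, 15, 1, 10, 11]
Visit 4; enqueue 14 → queue [12, 15, 1, 10, 11, 14]
Visit 12; enqueue 3 → queue [15, 1, 10, 11, 14, 3]
Visit 15; enqueue 7, 9 → queue [1, 10, 11, 14, 3, 7, 9]
Visit 1; enqueue 5 → queue [10, 11, 14, 3, 7, 9, 5]
Visit 10 → queue [11, 14, 3, 7, 9, 5]
Visit 11 → queue [14, 3, 7, 9, 5]
Visit 14 → queue [3, 7, 9, 5]
Visit 3 → queue [7, 9, 5]
Visit 7 → queue [9, 5]
Visit 9 → queue [5]
Visit 5 → queue []

13 → 2 → 6 → 8 → 4 → 12 → 15 → 1 → 10 → 11 → 14 → 3 → 7 → 9 → 5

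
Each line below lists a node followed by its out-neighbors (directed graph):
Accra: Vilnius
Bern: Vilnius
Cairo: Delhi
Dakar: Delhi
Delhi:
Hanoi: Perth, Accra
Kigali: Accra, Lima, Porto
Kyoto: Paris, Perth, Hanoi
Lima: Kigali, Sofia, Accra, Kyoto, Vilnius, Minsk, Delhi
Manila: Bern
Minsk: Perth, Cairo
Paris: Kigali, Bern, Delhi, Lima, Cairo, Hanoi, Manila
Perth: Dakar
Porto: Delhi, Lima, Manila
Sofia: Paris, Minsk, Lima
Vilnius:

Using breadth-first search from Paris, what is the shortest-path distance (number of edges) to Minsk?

2

Level 0: Paris
Level 1: Bern, Cairo, Delhi, Hanoi, Kigali, Lima, Manila
Level 2: Accra, Kyoto, Minsk, Perth, Porto, Sofia, Vilnius
Level 3: Dakar
Minsk first appears at level 2.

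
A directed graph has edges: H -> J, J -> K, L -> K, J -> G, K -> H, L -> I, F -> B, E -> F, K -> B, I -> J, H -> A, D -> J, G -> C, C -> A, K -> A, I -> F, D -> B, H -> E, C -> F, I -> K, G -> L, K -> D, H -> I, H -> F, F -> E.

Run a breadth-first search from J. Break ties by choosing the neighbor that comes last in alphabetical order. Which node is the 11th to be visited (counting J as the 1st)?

Visit J; enqueue K, G → queue [K, G]
Visit K; enqueue H, D, B, A → queue [G, H, D, B, A]
Visit G; enqueue L, C → queue [H, D, B, A, L, C]
Visit H; enqueue I, F, E → queue [D, B, A, L, C, I, F, E]
Visit D → queue [B, A, L, C, I, F, E]
Visit B → queue [A, L, C, I, F, E]
Visit A → queue [L, C, I, F, E]
Visit L → queue [C, I, F, E]
Visit C → queue [I, F, E]
Visit I → queue [F, E]
Visit F → queue [E]
Visit E → queue []

Visit order: J, K, G, H, D, B, A, L, C, I, F, E

F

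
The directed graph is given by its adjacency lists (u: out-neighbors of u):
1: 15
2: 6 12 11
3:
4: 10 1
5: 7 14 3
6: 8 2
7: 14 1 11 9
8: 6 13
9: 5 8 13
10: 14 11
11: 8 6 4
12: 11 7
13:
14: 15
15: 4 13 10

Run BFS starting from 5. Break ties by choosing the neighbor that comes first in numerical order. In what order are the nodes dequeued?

Visit 5; enqueue 3, 7, 14 → queue [3, 7, 14]
Visit 3 → queue [7, 14]
Visit 7; enqueue 1, 9, 11 → queue [14, 1, 9, 11]
Visit 14; enqueue 15 → queue [1, 9, 11, 15]
Visit 1 → queue [9, 11, 15]
Visit 9; enqueue 8, 13 → queue [11, 15, 8, 13]
Visit 11; enqueue 4, 6 → queue [15, 8, 13, 4, 6]
Visit 15; enqueue 10 → queue [8, 13, 4, 6, 10]
Visit 8 → queue [13, 4, 6, 10]
Visit 13 → queue [4, 6, 10]
Visit 4 → queue [6, 10]
Visit 6; enqueue 2 → queue [10, 2]
Visit 10 → queue [2]
Visit 2; enqueue 12 → queue [12]
Visit 12 → queue []

5, 3, 7, 14, 1, 9, 11, 15, 8, 13, 4, 6, 10, 2, 12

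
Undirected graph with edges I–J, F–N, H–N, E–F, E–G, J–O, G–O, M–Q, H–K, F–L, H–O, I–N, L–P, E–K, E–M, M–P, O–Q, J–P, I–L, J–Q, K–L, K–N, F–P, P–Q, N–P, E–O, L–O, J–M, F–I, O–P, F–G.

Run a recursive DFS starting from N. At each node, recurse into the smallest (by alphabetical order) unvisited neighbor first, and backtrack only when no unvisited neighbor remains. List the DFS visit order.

Visit N
N → F
F → E
E → G
G → O
O → H
H → K
K → L
L → I
I → J
J → M
M → P
P → Q

N, F, E, G, O, H, K, L, I, J, M, P, Q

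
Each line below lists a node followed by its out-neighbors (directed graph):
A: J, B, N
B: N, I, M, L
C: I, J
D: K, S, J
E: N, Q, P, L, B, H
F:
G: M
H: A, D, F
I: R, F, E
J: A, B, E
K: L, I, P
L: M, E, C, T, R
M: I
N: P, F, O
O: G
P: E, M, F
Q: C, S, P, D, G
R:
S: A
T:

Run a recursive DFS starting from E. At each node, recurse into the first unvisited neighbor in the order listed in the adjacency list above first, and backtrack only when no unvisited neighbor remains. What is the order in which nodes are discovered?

E -> N -> P -> M -> I -> R -> F -> O -> G -> Q -> C -> J -> A -> B -> L -> T -> S -> D -> K -> H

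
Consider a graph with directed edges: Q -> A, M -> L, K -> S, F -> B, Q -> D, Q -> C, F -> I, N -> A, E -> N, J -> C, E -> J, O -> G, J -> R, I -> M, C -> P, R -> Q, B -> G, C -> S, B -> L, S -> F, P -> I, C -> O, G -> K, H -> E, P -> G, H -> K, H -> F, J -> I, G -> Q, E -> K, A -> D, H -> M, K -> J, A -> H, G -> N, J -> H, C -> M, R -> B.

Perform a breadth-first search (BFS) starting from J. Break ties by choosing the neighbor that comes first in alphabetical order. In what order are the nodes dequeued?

Visit J; enqueue C, H, I, R → queue [C, H, I, R]
Visit C; enqueue M, O, P, S → queue [H, I, R, M, O, P, S]
Visit H; enqueue E, F, K → queue [I, R, M, O, P, S, E, F, K]
Visit I → queue [R, M, O, P, S, E, F, K]
Visit R; enqueue B, Q → queue [M, O, P, S, E, F, K, B, Q]
Visit M; enqueue L → queue [O, P, S, E, F, K, B, Q, L]
Visit O; enqueue G → queue [P, S, E, F, K, B, Q, L, G]
Visit P → queue [S, E, F, K, B, Q, L, G]
Visit S → queue [E, F, K, B, Q, L, G]
Visit E; enqueue N → queue [F, K, B, Q, L, G, N]
Visit F → queue [K, B, Q, L, G, N]
Visit K → queue [B, Q, L, G, N]
Visit B → queue [Q, L, G, N]
Visit Q; enqueue A, D → queue [L, G, N, A, D]
Visit L → queue [G, N, A, D]
Visit G → queue [N, A, D]
Visit N → queue [A, D]
Visit A → queue [D]
Visit D → queue []

J, C, H, I, R, M, O, P, S, E, F, K, B, Q, L, G, N, A, D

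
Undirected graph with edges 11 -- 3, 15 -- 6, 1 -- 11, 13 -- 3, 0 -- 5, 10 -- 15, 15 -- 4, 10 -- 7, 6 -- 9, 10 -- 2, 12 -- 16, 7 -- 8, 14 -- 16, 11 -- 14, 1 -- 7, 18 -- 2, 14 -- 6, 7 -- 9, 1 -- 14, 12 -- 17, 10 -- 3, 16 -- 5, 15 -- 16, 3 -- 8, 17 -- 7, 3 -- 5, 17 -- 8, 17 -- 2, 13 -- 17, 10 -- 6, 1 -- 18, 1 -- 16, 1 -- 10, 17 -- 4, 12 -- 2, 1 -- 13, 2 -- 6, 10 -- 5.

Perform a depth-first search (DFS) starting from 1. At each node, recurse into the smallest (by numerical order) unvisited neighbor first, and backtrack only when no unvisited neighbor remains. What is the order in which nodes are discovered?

1, 7, 8, 3, 5, 0, 10, 2, 6, 9, 14, 11, 16, 12, 17, 4, 15, 13, 18

Visit 1
1 → 7
7 → 8
8 → 3
3 → 5
5 → 0
5 → 10
10 → 2
2 → 6
6 → 9
6 → 14
14 → 11
14 → 16
16 → 12
12 → 17
17 → 4
4 → 15
17 → 13
2 → 18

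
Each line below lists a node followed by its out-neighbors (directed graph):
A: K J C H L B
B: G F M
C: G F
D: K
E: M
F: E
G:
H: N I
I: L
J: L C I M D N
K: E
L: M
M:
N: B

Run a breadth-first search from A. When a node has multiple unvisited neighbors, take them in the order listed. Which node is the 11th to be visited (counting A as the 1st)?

D

Visit A; enqueue K, J, C, H, L, B → queue [K, J, C, H, L, B]
Visit K; enqueue E → queue [J, C, H, L, B, E]
Visit J; enqueue I, M, D, N → queue [C, H, L, B, E, I, M, D, N]
Visit C; enqueue G, F → queue [H, L, B, E, I, M, D, N, G, F]
Visit H → queue [L, B, E, I, M, D, N, G, F]
Visit L → queue [B, E, I, M, D, N, G, F]
Visit B → queue [E, I, M, D, N, G, F]
Visit E → queue [I, M, D, N, G, F]
Visit I → queue [M, D, N, G, F]
Visit M → queue [D, N, G, F]
Visit D → queue [N, G, F]
Visit N → queue [G, F]
Visit G → queue [F]
Visit F → queue []

Visit order: A, K, J, C, H, L, B, E, I, M, D, N, G, F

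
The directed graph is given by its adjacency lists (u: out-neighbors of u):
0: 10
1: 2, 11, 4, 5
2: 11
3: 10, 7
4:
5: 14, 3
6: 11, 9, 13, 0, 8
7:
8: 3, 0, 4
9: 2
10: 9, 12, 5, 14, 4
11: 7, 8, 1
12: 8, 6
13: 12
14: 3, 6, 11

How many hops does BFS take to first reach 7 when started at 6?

2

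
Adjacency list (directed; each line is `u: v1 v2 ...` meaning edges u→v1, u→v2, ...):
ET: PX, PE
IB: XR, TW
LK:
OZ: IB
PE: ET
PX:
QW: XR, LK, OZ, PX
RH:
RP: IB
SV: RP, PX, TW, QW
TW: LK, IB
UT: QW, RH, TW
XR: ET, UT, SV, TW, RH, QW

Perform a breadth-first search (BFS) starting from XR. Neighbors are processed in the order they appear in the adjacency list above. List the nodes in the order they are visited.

Visit XR; enqueue ET, UT, SV, TW, RH, QW → queue [ET, UT, SV, TW, RH, QW]
Visit ET; enqueue PX, PE → queue [UT, SV, TW, RH, QW, PX, PE]
Visit UT → queue [SV, TW, RH, QW, PX, PE]
Visit SV; enqueue RP → queue [TW, RH, QW, PX, PE, RP]
Visit TW; enqueue LK, IB → queue [RH, QW, PX, PE, RP, LK, IB]
Visit RH → queue [QW, PX, PE, RP, LK, IB]
Visit QW; enqueue OZ → queue [PX, PE, RP, LK, IB, OZ]
Visit PX → queue [PE, RP, LK, IB, OZ]
Visit PE → queue [RP, LK, IB, OZ]
Visit RP → queue [LK, IB, OZ]
Visit LK → queue [IB, OZ]
Visit IB → queue [OZ]
Visit OZ → queue []

XR, ET, UT, SV, TW, RH, QW, PX, PE, RP, LK, IB, OZ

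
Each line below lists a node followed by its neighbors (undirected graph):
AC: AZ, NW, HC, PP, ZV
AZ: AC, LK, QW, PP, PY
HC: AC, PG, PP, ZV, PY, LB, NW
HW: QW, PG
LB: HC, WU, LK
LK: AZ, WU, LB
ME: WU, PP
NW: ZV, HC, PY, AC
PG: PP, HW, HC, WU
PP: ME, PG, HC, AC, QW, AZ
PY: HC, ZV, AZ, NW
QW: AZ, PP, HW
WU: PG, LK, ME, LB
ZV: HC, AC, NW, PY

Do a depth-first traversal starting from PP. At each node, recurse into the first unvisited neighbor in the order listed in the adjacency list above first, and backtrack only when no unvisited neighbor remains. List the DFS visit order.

Visit PP
PP → ME
ME → WU
WU → PG
PG → HW
HW → QW
QW → AZ
AZ → AC
AC → NW
NW → ZV
ZV → HC
HC → PY
HC → LB
LB → LK

PP -> ME -> WU -> PG -> HW -> QW -> AZ -> AC -> NW -> ZV -> HC -> PY -> LB -> LK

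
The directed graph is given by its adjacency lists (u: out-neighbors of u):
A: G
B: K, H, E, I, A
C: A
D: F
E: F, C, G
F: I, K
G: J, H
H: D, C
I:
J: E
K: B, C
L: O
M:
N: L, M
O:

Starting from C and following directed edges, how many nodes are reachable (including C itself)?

BFS from C visits: C, A, G, H, J, D, E, F, I, K, B
Reachable nodes: 11 of 15 total.

11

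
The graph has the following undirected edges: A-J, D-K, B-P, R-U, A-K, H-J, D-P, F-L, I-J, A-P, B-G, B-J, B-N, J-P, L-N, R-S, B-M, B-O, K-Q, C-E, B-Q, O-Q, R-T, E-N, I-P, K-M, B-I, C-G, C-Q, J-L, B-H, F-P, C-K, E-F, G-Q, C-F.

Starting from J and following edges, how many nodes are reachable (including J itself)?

17

BFS from J visits: J, A, B, H, I, L, P, K, G, M, N, O, Q, F, D, C, E
Reachable nodes: 17 of 21 total.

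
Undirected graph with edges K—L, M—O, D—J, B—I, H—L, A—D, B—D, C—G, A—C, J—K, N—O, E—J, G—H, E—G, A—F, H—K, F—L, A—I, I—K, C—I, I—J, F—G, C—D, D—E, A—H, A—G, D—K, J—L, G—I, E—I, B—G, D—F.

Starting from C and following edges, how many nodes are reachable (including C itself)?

12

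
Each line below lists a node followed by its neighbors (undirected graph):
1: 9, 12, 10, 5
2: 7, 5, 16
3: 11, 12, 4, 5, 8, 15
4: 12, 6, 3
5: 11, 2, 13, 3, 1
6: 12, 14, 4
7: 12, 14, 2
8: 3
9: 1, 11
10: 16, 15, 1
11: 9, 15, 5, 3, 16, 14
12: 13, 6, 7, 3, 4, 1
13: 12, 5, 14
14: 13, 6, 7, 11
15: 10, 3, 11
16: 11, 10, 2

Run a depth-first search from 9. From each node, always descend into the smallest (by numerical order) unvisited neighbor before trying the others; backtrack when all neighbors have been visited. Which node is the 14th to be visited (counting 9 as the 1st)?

Visit 9
9 → 1
1 → 5
5 → 2
2 → 7
7 → 12
12 → 3
3 → 4
4 → 6
6 → 14
14 → 11
11 → 15
15 → 10
10 → 16
14 → 13
3 → 8

Visit order: 9, 1, 5, 2, 7, 12, 3, 4, 6, 14, 11, 15, 10, 16, 13, 8

16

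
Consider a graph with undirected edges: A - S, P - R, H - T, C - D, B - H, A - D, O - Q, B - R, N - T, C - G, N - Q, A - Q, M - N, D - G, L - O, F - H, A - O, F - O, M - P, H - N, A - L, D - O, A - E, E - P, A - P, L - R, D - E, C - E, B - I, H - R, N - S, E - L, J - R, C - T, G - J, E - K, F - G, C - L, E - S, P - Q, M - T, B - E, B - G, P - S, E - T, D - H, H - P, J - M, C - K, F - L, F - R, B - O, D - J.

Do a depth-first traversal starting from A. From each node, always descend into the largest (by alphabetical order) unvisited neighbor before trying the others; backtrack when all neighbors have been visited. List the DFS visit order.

A → S → P → R → L → O → Q → N → T → M → J → G → F → H → D → E → K → C → B → I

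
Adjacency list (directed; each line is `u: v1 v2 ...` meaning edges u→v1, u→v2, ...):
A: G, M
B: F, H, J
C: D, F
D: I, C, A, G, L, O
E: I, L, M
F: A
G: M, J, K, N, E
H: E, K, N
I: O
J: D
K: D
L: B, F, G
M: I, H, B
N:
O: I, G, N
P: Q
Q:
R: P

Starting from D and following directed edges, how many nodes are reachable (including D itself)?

15

BFS from D visits: D, I, C, A, G, L, O, F, M, J, K, N, E, B, H
Reachable nodes: 15 of 18 total.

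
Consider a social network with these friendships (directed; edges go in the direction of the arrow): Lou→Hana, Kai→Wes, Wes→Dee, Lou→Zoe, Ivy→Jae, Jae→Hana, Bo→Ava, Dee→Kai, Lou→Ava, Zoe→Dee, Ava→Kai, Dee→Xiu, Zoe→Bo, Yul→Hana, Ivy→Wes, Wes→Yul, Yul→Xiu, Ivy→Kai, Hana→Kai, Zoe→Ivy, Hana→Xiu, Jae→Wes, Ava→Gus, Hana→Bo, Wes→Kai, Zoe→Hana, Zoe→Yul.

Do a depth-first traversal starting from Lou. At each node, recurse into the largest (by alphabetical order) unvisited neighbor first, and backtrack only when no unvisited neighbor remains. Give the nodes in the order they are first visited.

Lou -> Zoe -> Yul -> Xiu -> Hana -> Kai -> Wes -> Dee -> Bo -> Ava -> Gus -> Ivy -> Jae

Visit Lou
Lou → Zoe
Zoe → Yul
Yul → Xiu
Yul → Hana
Hana → Kai
Kai → Wes
Wes → Dee
Hana → Bo
Bo → Ava
Ava → Gus
Zoe → Ivy
Ivy → Jae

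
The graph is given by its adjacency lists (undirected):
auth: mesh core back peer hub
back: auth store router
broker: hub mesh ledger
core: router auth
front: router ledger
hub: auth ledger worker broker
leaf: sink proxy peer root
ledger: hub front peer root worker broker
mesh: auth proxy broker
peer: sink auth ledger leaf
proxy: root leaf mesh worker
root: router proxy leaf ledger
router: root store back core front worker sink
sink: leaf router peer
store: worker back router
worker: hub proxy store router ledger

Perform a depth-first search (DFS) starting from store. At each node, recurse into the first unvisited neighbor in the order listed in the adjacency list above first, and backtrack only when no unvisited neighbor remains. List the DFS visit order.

store -> worker -> hub -> auth -> mesh -> proxy -> root -> router -> back -> core -> front -> ledger -> peer -> sink -> leaf -> broker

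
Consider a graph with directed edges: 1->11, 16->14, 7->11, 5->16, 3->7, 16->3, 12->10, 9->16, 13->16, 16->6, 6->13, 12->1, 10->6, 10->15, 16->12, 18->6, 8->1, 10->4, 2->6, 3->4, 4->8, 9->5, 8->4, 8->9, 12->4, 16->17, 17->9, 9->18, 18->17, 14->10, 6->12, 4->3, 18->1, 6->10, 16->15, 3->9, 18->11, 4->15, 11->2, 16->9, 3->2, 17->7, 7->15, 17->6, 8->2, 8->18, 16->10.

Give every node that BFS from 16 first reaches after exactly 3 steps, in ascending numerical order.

8, 11

Level 0: 16
Level 1: 3, 6, 9, 10, 12, 14, 15, 17
Level 2: 1, 2, 4, 5, 7, 13, 18
Level 3: 8, 11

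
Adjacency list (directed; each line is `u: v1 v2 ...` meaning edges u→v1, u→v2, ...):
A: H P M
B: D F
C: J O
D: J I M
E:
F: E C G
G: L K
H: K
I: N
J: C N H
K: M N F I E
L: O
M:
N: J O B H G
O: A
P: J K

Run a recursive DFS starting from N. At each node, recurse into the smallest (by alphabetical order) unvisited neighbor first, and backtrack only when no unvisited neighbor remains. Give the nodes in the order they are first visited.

N, B, D, I, J, C, O, A, H, K, E, F, G, L, M, P

Visit N
N → B
B → D
D → I
D → J
J → C
C → O
O → A
A → H
H → K
K → E
K → F
F → G
G → L
K → M
A → P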